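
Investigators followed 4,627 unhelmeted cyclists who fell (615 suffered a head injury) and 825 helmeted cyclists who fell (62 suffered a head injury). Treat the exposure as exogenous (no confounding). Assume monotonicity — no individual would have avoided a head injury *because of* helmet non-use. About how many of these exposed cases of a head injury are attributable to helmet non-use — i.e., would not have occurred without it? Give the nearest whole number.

about 267 cases

p₁ = P(outcome | exposed) = 615/4627 = 0.13292
p₀ = P(outcome | unexposed) = 62/825 = 0.075152
PN = (p₁ − p₀)/p₁ = (0.13292 − 0.075152) / 0.13292 ≈ 0.43459.
Attributable cases ≈ PN × (exposed cases) = 0.43459 × 615 ≈ 267.27.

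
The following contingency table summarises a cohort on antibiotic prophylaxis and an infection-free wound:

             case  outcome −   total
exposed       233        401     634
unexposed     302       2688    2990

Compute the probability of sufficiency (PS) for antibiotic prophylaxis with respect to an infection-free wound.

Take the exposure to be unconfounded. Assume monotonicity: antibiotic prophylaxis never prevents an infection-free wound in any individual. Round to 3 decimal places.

p₁ = P(outcome | exposed) = 233/634 = 0.36751
p₀ = P(outcome | unexposed) = 302/2990 = 0.101
Under exogeneity and monotonicity, PS = (p₁ − p₀)/(1 − p₀).
PS = (0.36751 − 0.101) / 0.899 ≈ 0.2964

PS ≈ 0.296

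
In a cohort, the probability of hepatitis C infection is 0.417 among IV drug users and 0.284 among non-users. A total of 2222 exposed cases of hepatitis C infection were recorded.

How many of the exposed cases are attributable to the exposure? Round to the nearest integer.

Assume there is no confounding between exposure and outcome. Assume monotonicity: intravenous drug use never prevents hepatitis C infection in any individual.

Let p₁ = 0.417, p₀ = 0.284.
PN = (p₁ − p₀)/p₁ = (0.417 − 0.284) / 0.417 ≈ 0.31894.
Attributable cases ≈ PN × (exposed cases) = 0.31894 × 2222 ≈ 708.70.

about 709 cases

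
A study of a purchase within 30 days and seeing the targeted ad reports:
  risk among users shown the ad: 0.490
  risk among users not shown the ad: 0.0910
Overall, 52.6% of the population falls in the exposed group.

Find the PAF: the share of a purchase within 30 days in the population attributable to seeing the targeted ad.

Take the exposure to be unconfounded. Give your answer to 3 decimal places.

Let p₁ = 0.49, p₀ = 0.091.
Overall risk P(Y=1) = π·p₁ + (1−π)·p₀ = 0.526×0.49 + 0.474×0.091 = 0.30087.
Under exogeneity, PAF = [P(Y=1) − p₀] / P(Y=1).
PAF = (0.30087 − 0.091) / 0.30087 ≈ 0.6975

PAF ≈ 0.698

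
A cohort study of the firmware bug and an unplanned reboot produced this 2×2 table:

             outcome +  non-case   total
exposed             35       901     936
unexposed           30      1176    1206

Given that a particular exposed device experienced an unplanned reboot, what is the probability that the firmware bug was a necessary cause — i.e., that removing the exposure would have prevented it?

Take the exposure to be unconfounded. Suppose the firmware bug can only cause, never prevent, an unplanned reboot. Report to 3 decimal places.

p₁ = P(outcome | exposed) = 35/936 = 0.037393
p₀ = P(outcome | unexposed) = 30/1206 = 0.024876
Under exogeneity and monotonicity, PN = (p₁ − p₀) / p₁.
PN = (0.037393 − 0.024876) / 0.037393 = 0.012518 / 0.037393 ≈ 0.3348

PN ≈ 0.335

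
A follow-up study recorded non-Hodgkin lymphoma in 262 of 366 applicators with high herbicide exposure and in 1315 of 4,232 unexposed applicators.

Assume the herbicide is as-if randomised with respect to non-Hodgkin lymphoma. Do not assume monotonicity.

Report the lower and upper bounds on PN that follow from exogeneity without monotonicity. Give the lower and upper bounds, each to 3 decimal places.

p₁ = P(outcome | exposed) = 262/366 = 0.71585
p₀ = P(outcome | unexposed) = 1315/4232 = 0.31073
Under exogeneity alone the bounds on PN are max{0,(p₁−p₀)/p₁} ≤ PN ≤ min{1,(1−p₀)/p₁}.
  lower = (p₁ − p₀)/p₁ = 0.40512 / 0.71585 ≈ 0.5659
  upper = min{1, (1 − p₀)/p₁} = 0.68927 / 0.71585 ≈ 0.9629

0.566 ≤ PN ≤ 0.963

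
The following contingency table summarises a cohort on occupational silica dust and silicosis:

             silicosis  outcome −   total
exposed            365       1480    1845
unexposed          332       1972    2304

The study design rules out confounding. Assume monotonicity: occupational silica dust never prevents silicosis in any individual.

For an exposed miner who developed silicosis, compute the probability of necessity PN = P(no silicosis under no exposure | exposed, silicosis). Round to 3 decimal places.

PN ≈ 0.272

p₁ = P(outcome | exposed) = 365/1845 = 0.19783
p₀ = P(outcome | unexposed) = 332/2304 = 0.1441
Under exogeneity and monotonicity, PN = (p₁ − p₀) / p₁.
PN = (0.19783 − 0.1441) / 0.19783 = 0.053735 / 0.19783 ≈ 0.2716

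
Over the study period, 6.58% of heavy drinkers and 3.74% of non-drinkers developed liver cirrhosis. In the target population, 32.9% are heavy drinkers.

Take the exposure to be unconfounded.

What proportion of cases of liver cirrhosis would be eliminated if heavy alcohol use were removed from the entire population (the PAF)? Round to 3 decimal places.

p₁ = 0.0658, p₀ = 0.0374.
Overall risk P(Y=1) = π·p₁ + (1−π)·p₀ = 0.329×0.0658 + 0.671×0.0374 = 0.046744.
Under exogeneity, PAF = [P(Y=1) − p₀] / P(Y=1).
PAF = (0.046744 − 0.0374) / 0.046744 ≈ 0.1999

PAF ≈ 0.200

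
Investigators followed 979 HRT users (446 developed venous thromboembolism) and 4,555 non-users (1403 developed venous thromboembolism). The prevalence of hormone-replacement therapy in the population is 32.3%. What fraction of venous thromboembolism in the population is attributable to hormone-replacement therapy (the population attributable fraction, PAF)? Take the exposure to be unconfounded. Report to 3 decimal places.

PAF ≈ 0.134

p₁ = P(outcome | exposed) = 446/979 = 0.45557
p₀ = P(outcome | unexposed) = 1403/4555 = 0.30801
Overall risk P(Y=1) = π·p₁ + (1−π)·p₀ = 0.323×0.45557 + 0.677×0.30801 = 0.35567.
Under exogeneity, PAF = [P(Y=1) − p₀] / P(Y=1).
PAF = (0.35567 − 0.30801) / 0.35567 ≈ 0.1340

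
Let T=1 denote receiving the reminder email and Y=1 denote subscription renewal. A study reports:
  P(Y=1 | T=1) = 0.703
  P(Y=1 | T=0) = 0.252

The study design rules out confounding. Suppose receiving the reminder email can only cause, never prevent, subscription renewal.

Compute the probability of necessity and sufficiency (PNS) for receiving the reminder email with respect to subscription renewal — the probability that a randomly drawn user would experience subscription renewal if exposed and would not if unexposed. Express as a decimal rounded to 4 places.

PNS ≈ 0.4510

Let p₁ = 0.703, p₀ = 0.252.
Under exogeneity and monotonicity, PNS = p₁ − p₀.
PNS = 0.703 − 0.252 = 0.451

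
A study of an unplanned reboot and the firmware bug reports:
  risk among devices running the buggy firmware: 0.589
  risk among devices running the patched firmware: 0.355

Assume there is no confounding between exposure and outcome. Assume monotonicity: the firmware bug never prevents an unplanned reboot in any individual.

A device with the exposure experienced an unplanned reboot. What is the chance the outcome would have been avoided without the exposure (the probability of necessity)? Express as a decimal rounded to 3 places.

PN ≈ 0.397

Let p₁ = 0.589, p₀ = 0.355.
Under exogeneity and monotonicity, PN = (p₁ − p₀) / p₁.
PN = (0.589 − 0.355) / 0.589 = 0.234 / 0.589 ≈ 0.3973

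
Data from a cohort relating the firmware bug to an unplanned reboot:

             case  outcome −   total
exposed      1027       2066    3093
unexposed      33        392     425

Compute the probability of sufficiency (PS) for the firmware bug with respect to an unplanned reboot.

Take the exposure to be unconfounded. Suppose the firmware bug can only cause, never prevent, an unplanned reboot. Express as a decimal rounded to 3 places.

p₁ = P(outcome | exposed) = 1027/3093 = 0.33204
p₀ = P(outcome | unexposed) = 33/425 = 0.077647
Under exogeneity and monotonicity, PS = (p₁ − p₀) / (1 − p₀).
PS = (0.33204 − 0.077647) / (1 − 0.077647) = 0.25439 / 0.92235 ≈ 0.2758

PS ≈ 0.276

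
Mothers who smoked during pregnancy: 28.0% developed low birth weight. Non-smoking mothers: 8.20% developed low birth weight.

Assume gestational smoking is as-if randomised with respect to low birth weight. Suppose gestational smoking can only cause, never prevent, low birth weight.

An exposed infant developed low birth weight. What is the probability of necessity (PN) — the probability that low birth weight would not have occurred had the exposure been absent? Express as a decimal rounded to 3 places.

p₁ = 0.28, p₀ = 0.082.
Under exogeneity and monotonicity, PN = (p₁ − p₀) / p₁.
PN = (0.28 − 0.082) / 0.28 = 0.198 / 0.28 ≈ 0.7071

PN ≈ 0.707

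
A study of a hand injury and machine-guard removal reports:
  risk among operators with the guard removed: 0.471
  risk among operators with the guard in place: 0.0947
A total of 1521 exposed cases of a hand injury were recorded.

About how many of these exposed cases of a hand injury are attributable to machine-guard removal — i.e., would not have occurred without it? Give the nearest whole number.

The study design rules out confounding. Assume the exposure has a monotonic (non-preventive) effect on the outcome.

about 1215 cases

Let p₁ = 0.471, p₀ = 0.0947.
PN = (p₁ − p₀)/p₁ = (0.471 − 0.0947) / 0.471 ≈ 0.79894.
Attributable cases ≈ PN × (exposed cases) = 0.79894 × 1521 ≈ 1215.19.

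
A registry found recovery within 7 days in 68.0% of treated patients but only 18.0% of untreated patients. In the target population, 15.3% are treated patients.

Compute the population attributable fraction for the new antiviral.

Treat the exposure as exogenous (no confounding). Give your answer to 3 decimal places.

p₁ = 0.68, p₀ = 0.18.
Overall risk P(Y=1) = π·p₁ + (1−π)·p₀ = 0.153×0.68 + 0.847×0.18 = 0.2565.
Under exogeneity, PAF = [P(Y=1) − p₀] / P(Y=1).
PAF = (0.2565 − 0.18) / 0.2565 ≈ 0.2982

PAF ≈ 0.298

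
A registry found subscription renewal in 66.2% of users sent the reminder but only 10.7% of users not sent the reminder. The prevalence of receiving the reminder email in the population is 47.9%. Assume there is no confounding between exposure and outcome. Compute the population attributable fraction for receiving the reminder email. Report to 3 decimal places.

p₁ = 0.662, p₀ = 0.107.
Overall risk P(Y=1) = π·p₁ + (1−π)·p₀ = 0.479×0.662 + 0.521×0.107 = 0.37284.
Under exogeneity, PAF = [P(Y=1) − p₀] / P(Y=1).
PAF = (0.37284 − 0.107) / 0.37284 ≈ 0.7130

PAF ≈ 0.713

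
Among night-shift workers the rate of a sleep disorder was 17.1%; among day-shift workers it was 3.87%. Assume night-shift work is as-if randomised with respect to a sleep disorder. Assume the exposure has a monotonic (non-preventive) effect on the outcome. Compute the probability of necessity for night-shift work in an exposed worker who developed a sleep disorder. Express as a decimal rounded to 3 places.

PN ≈ 0.774

p₁ = 0.171, p₀ = 0.0387.
Under exogeneity and monotonicity, PN = (p₁ − p₀) / p₁.
PN = (0.171 − 0.0387) / 0.171 = 0.1323 / 0.171 ≈ 0.7737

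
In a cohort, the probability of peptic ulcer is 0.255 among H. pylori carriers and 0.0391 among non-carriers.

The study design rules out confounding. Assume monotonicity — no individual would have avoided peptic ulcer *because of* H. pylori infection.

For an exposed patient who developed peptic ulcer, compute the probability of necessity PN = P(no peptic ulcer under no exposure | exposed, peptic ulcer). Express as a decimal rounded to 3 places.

PN ≈ 0.847

Let p₁ = 0.255, p₀ = 0.0391.
Under exogeneity and monotonicity, PN = (p₁ − p₀) / p₁.
PN = (0.255 − 0.0391) / 0.255 = 0.2159 / 0.255 ≈ 0.8467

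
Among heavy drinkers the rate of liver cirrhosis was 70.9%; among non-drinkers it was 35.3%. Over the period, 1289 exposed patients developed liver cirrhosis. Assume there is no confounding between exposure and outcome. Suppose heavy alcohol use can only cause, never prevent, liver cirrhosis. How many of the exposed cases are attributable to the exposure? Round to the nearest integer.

about 647 cases

p₁ = 0.709, p₀ = 0.353.
PN = (p₁ − p₀)/p₁ = (0.709 − 0.353) / 0.709 ≈ 0.50212.
Attributable cases ≈ PN × (exposed cases) = 0.50212 × 1289 ≈ 647.23.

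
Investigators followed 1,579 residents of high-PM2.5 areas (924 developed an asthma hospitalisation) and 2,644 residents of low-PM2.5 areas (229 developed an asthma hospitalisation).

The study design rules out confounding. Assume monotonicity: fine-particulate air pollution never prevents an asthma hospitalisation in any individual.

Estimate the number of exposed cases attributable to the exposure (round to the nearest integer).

about 787 cases

p₁ = P(outcome | exposed) = 924/1579 = 0.58518
p₀ = P(outcome | unexposed) = 229/2644 = 0.086611
PN = (p₁ − p₀)/p₁ = (0.58518 − 0.086611) / 0.58518 ≈ 0.85199.
Attributable cases ≈ PN × (exposed cases) = 0.85199 × 924 ≈ 787.24.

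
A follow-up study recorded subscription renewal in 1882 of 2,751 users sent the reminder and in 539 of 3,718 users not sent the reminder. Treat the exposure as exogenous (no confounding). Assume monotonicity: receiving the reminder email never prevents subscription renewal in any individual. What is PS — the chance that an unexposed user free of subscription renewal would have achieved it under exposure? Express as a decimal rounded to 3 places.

PS ≈ 0.631

p₁ = P(outcome | exposed) = 1882/2751 = 0.68411
p₀ = P(outcome | unexposed) = 539/3718 = 0.14497
Under exogeneity and monotonicity, PS = (p₁ − p₀) / (1 − p₀).
PS = (0.68411 − 0.14497) / (1 − 0.14497) = 0.53914 / 0.85503 ≈ 0.6306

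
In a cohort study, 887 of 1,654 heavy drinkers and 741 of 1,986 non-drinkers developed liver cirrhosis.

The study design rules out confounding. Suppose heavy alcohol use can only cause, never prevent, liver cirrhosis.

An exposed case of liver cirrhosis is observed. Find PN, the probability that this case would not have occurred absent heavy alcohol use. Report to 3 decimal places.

p₁ = P(outcome | exposed) = 887/1654 = 0.53628
p₀ = P(outcome | unexposed) = 741/1986 = 0.37311
Under exogeneity and monotonicity, PN = (p₁ − p₀) / p₁.
PN = (0.53628 − 0.37311) / 0.53628 = 0.16316 / 0.53628 ≈ 0.3043

PN ≈ 0.304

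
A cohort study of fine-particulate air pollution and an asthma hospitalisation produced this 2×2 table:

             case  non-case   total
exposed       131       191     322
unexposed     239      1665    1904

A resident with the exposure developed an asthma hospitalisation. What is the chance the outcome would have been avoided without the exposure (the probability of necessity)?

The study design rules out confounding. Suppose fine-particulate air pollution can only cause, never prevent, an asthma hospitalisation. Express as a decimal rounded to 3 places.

p₁ = P(outcome | exposed) = 131/322 = 0.40683
p₀ = P(outcome | unexposed) = 239/1904 = 0.12553
Under exogeneity and monotonicity, PN = (p₁ − p₀) / p₁.
PN = (0.40683 − 0.12553) / 0.40683 = 0.28131 / 0.40683 ≈ 0.6915

PN ≈ 0.691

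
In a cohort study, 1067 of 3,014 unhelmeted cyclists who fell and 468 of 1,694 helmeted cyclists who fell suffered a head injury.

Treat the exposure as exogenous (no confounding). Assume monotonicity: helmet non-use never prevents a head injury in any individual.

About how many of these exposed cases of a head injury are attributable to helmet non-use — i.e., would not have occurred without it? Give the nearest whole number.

about 234 cases

p₁ = P(outcome | exposed) = 1067/3014 = 0.35401
p₀ = P(outcome | unexposed) = 468/1694 = 0.27627
PN = (p₁ − p₀)/p₁ = (0.35401 − 0.27627) / 0.35401 ≈ 0.21961.
Attributable cases ≈ PN × (exposed cases) = 0.21961 × 1067 ≈ 234.32.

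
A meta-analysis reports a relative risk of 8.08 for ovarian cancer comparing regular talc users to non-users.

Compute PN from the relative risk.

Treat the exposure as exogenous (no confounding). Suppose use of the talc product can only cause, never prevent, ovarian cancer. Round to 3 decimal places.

Under exogeneity and monotonicity, PN = (RR − 1) / RR = 1 − 1/RR.
PN = (8.08 − 1) / 8.08 = 7.08 / 8.08 ≈ 0.8762

PN ≈ 0.876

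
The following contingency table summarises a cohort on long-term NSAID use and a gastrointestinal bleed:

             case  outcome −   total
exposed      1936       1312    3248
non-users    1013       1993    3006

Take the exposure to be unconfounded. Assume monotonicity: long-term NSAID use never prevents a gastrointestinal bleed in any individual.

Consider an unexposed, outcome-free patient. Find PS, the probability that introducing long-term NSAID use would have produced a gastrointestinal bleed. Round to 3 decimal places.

PS ≈ 0.391

p₁ = P(outcome | exposed) = 1936/3248 = 0.59606
p₀ = P(outcome | unexposed) = 1013/3006 = 0.33699
Under exogeneity and monotonicity, PS = (p₁ − p₀) / (1 − p₀).
PS = (0.59606 − 0.33699) / (1 − 0.33699) = 0.25907 / 0.66301 ≈ 0.3907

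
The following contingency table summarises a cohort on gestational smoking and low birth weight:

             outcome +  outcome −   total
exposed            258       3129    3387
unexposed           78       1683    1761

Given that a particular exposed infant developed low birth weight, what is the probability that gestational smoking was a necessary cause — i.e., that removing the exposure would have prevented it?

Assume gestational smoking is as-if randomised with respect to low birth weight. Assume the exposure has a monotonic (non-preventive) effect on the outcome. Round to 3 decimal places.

p₁ = P(outcome | exposed) = 258/3387 = 0.076174
p₀ = P(outcome | unexposed) = 78/1761 = 0.044293
Under exogeneity and monotonicity, PN = (p₁ − p₀) / p₁.
PN = (0.076174 − 0.044293) / 0.076174 = 0.031881 / 0.076174 ≈ 0.4185

PN ≈ 0.419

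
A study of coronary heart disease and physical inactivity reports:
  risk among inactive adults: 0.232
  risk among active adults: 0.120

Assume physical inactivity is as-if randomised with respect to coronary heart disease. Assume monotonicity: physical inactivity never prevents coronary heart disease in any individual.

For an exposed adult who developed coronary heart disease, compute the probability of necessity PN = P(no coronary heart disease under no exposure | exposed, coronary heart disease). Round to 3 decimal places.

Let p₁ = 0.232, p₀ = 0.12.
Under exogeneity and monotonicity, PN = (p₁ − p₀) / p₁.
PN = (0.232 − 0.12) / 0.232 = 0.112 / 0.232 ≈ 0.4828

PN ≈ 0.483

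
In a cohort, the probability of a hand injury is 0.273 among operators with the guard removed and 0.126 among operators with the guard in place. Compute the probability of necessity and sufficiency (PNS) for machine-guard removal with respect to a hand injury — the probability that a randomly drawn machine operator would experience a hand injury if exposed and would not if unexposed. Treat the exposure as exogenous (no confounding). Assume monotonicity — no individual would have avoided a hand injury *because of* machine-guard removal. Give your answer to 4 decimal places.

Let p₁ = 0.273, p₀ = 0.126.
Under exogeneity and monotonicity, PNS = p₁ − p₀.
PNS = 0.273 − 0.126 = 0.147

PNS ≈ 0.1470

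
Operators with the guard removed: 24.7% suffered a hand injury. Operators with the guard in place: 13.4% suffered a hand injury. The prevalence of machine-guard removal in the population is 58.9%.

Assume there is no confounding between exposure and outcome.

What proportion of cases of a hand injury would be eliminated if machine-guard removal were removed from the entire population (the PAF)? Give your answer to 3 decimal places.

PAF ≈ 0.332

p₁ = 0.247, p₀ = 0.134.
Overall risk P(Y=1) = π·p₁ + (1−π)·p₀ = 0.589×0.247 + 0.411×0.134 = 0.20056.
Under exogeneity, PAF = [P(Y=1) − p₀] / P(Y=1).
PAF = (0.20056 − 0.134) / 0.20056 ≈ 0.3319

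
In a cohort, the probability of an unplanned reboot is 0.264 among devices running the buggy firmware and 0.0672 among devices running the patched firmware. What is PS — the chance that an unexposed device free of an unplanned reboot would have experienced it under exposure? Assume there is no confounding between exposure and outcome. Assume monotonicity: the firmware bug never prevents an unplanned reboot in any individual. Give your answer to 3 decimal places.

Let p₁ = 0.264, p₀ = 0.0672.
Under exogeneity and monotonicity, PS = (p₁ − p₀) / (1 − p₀).
PS = (0.264 − 0.0672) / (1 − 0.0672) = 0.1968 / 0.9328 ≈ 0.2110

PS ≈ 0.211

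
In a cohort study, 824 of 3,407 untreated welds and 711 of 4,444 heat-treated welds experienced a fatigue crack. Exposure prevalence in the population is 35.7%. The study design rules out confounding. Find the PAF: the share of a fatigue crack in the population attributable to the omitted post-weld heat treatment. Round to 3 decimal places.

p₁ = P(outcome | exposed) = 824/3407 = 0.24186
p₀ = P(outcome | unexposed) = 711/4444 = 0.15999
Overall risk P(Y=1) = π·p₁ + (1−π)·p₀ = 0.357×0.24186 + 0.643×0.15999 = 0.18922.
Under exogeneity, PAF = [P(Y=1) − p₀] / P(Y=1).
PAF = (0.18922 − 0.15999) / 0.18922 ≈ 0.1545

PAF ≈ 0.154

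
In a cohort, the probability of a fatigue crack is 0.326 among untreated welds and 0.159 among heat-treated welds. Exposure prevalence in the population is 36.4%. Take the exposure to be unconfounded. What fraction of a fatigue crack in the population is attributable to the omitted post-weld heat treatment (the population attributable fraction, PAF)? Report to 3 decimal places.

Let p₁ = 0.326, p₀ = 0.159.
Overall risk P(Y=1) = π·p₁ + (1−π)·p₀ = 0.364×0.326 + 0.636×0.159 = 0.21979.
Under exogeneity, PAF = [P(Y=1) − p₀] / P(Y=1).
PAF = (0.21979 − 0.159) / 0.21979 ≈ 0.2766

PAF ≈ 0.277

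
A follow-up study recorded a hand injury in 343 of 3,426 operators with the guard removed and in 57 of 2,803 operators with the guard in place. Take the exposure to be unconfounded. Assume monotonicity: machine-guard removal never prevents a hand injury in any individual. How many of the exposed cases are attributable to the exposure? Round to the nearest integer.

about 273 cases

p₁ = P(outcome | exposed) = 343/3426 = 0.10012
p₀ = P(outcome | unexposed) = 57/2803 = 0.020335
PN = (p₁ − p₀)/p₁ = (0.10012 − 0.020335) / 0.10012 ≈ 0.79688.
Attributable cases ≈ PN × (exposed cases) = 0.79688 × 343 ≈ 273.33.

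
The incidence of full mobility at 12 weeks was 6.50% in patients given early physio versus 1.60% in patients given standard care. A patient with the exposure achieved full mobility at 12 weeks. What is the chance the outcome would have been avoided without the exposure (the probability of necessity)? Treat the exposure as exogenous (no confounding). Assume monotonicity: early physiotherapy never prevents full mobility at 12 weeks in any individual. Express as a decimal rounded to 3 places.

p₁ = 0.065, p₀ = 0.016.
Under exogeneity and monotonicity, PN = (p₁ − p₀) / p₁.
PN = (0.065 − 0.016) / 0.065 = 0.049 / 0.065 ≈ 0.7538

PN ≈ 0.754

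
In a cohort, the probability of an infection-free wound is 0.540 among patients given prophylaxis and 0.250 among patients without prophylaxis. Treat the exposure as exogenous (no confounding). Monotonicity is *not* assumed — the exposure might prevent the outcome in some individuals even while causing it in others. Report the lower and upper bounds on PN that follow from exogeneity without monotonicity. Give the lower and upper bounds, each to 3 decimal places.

0.537 ≤ PN ≤ 1.000

Let p₁ = 0.54, p₀ = 0.25.
Under exogeneity alone the bounds on PN are max{0,(p₁−p₀)/p₁} ≤ PN ≤ min{1,(1−p₀)/p₁}.
  lower = (p₁ − p₀)/p₁ = 0.29 / 0.54 ≈ 0.5370
  upper = min{1, (1 − p₀)/p₁} = 0.75 / 0.54 ≈ 1.3889 → capped at 1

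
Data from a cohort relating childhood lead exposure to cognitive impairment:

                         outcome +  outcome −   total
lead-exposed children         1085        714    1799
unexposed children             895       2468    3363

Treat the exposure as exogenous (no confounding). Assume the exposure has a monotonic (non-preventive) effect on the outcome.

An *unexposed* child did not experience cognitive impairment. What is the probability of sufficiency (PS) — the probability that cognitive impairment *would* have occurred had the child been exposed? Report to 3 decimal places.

PS ≈ 0.459

p₁ = P(outcome | exposed) = 1085/1799 = 0.60311
p₀ = P(outcome | unexposed) = 895/3363 = 0.26613
Under exogeneity and monotonicity, PS = (p₁ − p₀)/(1 − p₀).
PS = (0.60311 − 0.26613) / 0.73387 ≈ 0.4592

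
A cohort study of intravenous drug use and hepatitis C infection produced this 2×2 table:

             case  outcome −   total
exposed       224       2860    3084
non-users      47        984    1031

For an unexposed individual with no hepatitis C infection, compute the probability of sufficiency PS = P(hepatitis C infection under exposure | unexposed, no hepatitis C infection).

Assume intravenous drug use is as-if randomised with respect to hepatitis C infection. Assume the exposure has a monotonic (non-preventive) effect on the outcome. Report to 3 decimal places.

PS ≈ 0.028

p₁ = P(outcome | exposed) = 224/3084 = 0.072633
p₀ = P(outcome | unexposed) = 47/1031 = 0.045587
Under exogeneity and monotonicity, PS = (p₁ − p₀) / (1 − p₀).
PS = (0.072633 − 0.045587) / (1 − 0.045587) = 0.027046 / 0.95441 ≈ 0.0283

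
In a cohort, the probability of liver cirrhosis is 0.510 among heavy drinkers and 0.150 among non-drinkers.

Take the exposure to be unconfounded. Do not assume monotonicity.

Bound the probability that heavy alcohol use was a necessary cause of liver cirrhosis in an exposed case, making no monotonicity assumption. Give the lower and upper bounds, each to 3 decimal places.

0.706 ≤ PN ≤ 1.000

Let p₁ = 0.51, p₀ = 0.15.
Under exogeneity alone the bounds on PN are max{0,(p₁−p₀)/p₁} ≤ PN ≤ min{1,(1−p₀)/p₁}.
  lower = (p₁ − p₀)/p₁ = 0.36 / 0.51 ≈ 0.7059
  upper = min{1, (1 − p₀)/p₁} = 0.85 / 0.51 ≈ 1.6667 → capped at 1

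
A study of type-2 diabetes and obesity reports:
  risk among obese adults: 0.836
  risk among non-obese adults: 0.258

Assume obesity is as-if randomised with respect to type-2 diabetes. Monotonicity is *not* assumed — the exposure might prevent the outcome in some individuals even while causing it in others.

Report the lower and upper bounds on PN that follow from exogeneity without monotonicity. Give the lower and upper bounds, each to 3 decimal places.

0.691 ≤ PN ≤ 0.888

Let p₁ = 0.836, p₀ = 0.258.
Under exogeneity alone the bounds on PN are max{0,(p₁−p₀)/p₁} ≤ PN ≤ min{1,(1−p₀)/p₁}.
  lower = (p₁ − p₀)/p₁ = 0.578 / 0.836 ≈ 0.6914
  upper = min{1, (1 − p₀)/p₁} = 0.742 / 0.836 ≈ 0.8876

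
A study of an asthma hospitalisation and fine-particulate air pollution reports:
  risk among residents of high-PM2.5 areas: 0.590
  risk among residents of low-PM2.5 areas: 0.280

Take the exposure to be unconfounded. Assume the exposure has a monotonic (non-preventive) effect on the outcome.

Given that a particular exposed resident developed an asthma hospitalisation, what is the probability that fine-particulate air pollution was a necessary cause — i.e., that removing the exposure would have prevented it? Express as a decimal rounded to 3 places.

Let p₁ = 0.59, p₀ = 0.28.
Under exogeneity and monotonicity, PN = (p₁ − p₀) / p₁.
PN = (0.59 − 0.28) / 0.59 = 0.31 / 0.59 ≈ 0.5254

PN ≈ 0.525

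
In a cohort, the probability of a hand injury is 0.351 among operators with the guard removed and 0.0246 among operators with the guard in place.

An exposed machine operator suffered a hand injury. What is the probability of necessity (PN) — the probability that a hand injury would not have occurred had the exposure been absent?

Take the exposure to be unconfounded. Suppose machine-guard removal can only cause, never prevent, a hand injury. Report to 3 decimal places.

Let p₁ = 0.351, p₀ = 0.0246.
Under exogeneity and monotonicity, PN = (p₁ − p₀) / p₁.
PN = (0.351 − 0.0246) / 0.351 = 0.3264 / 0.351 ≈ 0.9299

PN ≈ 0.930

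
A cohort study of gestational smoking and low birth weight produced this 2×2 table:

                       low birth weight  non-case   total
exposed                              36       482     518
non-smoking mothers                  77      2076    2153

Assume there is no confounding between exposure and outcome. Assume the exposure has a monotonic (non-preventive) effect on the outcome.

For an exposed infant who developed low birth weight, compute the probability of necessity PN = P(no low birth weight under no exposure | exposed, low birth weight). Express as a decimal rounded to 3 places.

p₁ = P(outcome | exposed) = 36/518 = 0.069498
p₀ = P(outcome | unexposed) = 77/2153 = 0.035764
Under exogeneity and monotonicity, PN = (p₁ − p₀) / p₁.
PN = (0.069498 − 0.035764) / 0.069498 = 0.033734 / 0.069498 ≈ 0.4854

PN ≈ 0.485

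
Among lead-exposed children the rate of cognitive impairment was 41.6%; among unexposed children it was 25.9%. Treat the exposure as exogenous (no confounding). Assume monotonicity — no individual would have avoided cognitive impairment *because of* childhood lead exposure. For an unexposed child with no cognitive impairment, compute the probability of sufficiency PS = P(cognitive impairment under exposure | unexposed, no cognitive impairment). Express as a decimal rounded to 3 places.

PS ≈ 0.212

p₁ = 0.416, p₀ = 0.259.
Under exogeneity and monotonicity, PS = (p₁ − p₀) / (1 − p₀).
PS = (0.416 − 0.259) / (1 − 0.259) = 0.157 / 0.741 ≈ 0.2119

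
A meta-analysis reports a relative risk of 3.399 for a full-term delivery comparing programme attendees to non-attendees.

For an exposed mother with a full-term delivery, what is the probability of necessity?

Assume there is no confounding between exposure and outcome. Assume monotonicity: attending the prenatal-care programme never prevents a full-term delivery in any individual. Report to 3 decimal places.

Under exogeneity and monotonicity, PN = (RR − 1) / RR = 1 − 1/RR.
PN = (3.399 − 1) / 3.399 = 2.399 / 3.399 ≈ 0.7058

PN ≈ 0.706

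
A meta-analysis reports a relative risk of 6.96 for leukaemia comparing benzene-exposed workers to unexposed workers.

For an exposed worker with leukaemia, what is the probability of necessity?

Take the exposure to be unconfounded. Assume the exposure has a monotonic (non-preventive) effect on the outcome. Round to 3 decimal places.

PN ≈ 0.856

Under exogeneity and monotonicity, PN = (RR − 1) / RR = 1 − 1/RR.
PN = (6.96 − 1) / 6.96 = 5.96 / 6.96 ≈ 0.8563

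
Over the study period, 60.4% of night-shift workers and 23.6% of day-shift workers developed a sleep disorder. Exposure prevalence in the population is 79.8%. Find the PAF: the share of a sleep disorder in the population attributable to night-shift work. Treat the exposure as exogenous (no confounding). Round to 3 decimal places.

PAF ≈ 0.554

p₁ = 0.604, p₀ = 0.236.
Overall risk P(Y=1) = π·p₁ + (1−π)·p₀ = 0.798×0.604 + 0.202×0.236 = 0.52966.
Under exogeneity, PAF = [P(Y=1) − p₀] / P(Y=1).
PAF = (0.52966 − 0.236) / 0.52966 ≈ 0.5544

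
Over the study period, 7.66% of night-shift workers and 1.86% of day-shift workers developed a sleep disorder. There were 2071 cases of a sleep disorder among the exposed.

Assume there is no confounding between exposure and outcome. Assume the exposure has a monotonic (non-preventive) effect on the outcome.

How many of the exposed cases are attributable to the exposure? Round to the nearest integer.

p₁ = 0.0766, p₀ = 0.0186.
PN = (p₁ − p₀)/p₁ = (0.0766 − 0.0186) / 0.0766 ≈ 0.75718.
Attributable cases ≈ PN × (exposed cases) = 0.75718 × 2071 ≈ 1568.12.

about 1568 cases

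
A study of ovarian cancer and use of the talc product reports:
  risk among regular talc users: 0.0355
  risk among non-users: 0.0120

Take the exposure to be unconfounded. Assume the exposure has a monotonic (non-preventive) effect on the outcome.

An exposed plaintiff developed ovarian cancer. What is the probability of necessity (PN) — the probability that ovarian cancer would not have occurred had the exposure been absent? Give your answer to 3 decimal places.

PN ≈ 0.662

Let p₁ = 0.0355, p₀ = 0.012.
Under exogeneity and monotonicity, PN = (p₁ − p₀) / p₁.
PN = (0.0355 − 0.012) / 0.0355 = 0.0235 / 0.0355 ≈ 0.6620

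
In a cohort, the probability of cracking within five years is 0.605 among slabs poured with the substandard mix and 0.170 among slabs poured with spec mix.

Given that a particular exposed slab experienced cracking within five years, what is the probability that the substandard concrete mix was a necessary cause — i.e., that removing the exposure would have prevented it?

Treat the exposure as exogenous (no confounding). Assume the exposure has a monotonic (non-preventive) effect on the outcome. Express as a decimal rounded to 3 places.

PN ≈ 0.719

Let p₁ = 0.605, p₀ = 0.17.
Under exogeneity and monotonicity, PN = (p₁ − p₀) / p₁.
PN = (0.605 − 0.17) / 0.605 = 0.435 / 0.605 ≈ 0.7190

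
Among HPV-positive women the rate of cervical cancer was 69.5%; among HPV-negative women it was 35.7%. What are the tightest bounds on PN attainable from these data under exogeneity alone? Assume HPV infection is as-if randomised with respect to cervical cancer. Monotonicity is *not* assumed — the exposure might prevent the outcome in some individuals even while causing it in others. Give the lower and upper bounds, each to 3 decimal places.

0.486 ≤ PN ≤ 0.925

p₁ = 0.695, p₀ = 0.357.
Under exogeneity alone the bounds on PN are max{0,(p₁−p₀)/p₁} ≤ PN ≤ min{1,(1−p₀)/p₁}.
  lower = (p₁ − p₀)/p₁ = 0.338 / 0.695 ≈ 0.4863
  upper = min{1, (1 − p₀)/p₁} = 0.643 / 0.695 ≈ 0.9252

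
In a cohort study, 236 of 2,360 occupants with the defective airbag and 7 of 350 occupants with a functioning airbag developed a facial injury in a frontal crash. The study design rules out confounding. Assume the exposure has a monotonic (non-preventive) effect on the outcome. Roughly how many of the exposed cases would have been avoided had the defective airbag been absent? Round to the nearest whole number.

p₁ = P(outcome | exposed) = 236/2360 = 0.1
p₀ = P(outcome | unexposed) = 7/350 = 0.02
PN = (p₁ − p₀)/p₁ = (0.1 − 0.02) / 0.1 ≈ 0.80000.
Attributable cases ≈ PN × (exposed cases) = 0.80000 × 236 ≈ 188.80.

about 189 cases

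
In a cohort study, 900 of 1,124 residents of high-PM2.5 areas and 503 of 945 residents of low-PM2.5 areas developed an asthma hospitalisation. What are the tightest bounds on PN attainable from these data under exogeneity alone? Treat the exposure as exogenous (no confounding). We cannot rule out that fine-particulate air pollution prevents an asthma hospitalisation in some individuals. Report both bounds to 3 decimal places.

p₁ = P(outcome | exposed) = 900/1124 = 0.80071
p₀ = P(outcome | unexposed) = 503/945 = 0.53228
Under exogeneity alone the bounds on PN are max{0,(p₁−p₀)/p₁} ≤ PN ≤ min{1,(1−p₀)/p₁}.
  lower = (p₁ − p₀)/p₁ = 0.26844 / 0.80071 ≈ 0.3352
  upper = min{1, (1 − p₀)/p₁} = 0.46772 / 0.80071 ≈ 0.5841

0.335 ≤ PN ≤ 0.584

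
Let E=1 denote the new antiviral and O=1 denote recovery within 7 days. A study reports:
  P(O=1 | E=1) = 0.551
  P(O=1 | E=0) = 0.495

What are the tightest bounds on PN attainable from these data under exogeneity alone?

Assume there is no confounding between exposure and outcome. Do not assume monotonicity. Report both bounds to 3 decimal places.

Let p₁ = 0.551, p₀ = 0.495.
Under exogeneity alone the bounds on PN are max{0,(p₁−p₀)/p₁} ≤ PN ≤ min{1,(1−p₀)/p₁}.
  lower = (p₁ − p₀)/p₁ = 0.056 / 0.551 ≈ 0.1016
  upper = min{1, (1 − p₀)/p₁} = 0.505 / 0.551 ≈ 0.9165

0.102 ≤ PN ≤ 0.917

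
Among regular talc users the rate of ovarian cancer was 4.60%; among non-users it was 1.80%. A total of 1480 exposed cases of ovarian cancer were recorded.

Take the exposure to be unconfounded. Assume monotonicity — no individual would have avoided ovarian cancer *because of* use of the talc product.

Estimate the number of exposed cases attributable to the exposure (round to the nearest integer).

p₁ = 0.046, p₀ = 0.018.
PN = (p₁ − p₀)/p₁ = (0.046 − 0.018) / 0.046 ≈ 0.60870.
Attributable cases ≈ PN × (exposed cases) = 0.60870 × 1480 ≈ 900.87.

about 901 cases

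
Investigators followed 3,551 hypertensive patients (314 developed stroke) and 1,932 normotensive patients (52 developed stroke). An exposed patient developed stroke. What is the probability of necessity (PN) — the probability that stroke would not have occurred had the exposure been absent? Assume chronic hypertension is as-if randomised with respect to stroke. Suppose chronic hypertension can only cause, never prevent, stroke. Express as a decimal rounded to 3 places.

PN ≈ 0.696

p₁ = P(outcome | exposed) = 314/3551 = 0.088426
p₀ = P(outcome | unexposed) = 52/1932 = 0.026915
Under exogeneity and monotonicity, PN = (p₁ − p₀) / p₁.
PN = (0.088426 − 0.026915) / 0.088426 = 0.061511 / 0.088426 ≈ 0.6956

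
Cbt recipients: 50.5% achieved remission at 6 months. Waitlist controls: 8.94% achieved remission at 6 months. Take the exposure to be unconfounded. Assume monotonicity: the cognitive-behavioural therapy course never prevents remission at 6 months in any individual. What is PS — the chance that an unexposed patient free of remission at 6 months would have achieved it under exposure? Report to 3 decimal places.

p₁ = 0.505, p₀ = 0.0894.
Under exogeneity and monotonicity, PS = (p₁ − p₀) / (1 − p₀).
PS = (0.505 − 0.0894) / (1 − 0.0894) = 0.4156 / 0.9106 ≈ 0.4564

PS ≈ 0.456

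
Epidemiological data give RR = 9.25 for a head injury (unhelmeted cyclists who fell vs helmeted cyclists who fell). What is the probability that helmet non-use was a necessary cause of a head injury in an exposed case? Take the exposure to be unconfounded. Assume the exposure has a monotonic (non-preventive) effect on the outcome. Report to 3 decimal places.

Under exogeneity and monotonicity, PN = (RR − 1) / RR = 1 − 1/RR.
PN = (9.25 − 1) / 9.25 = 8.25 / 9.25 ≈ 0.8919

PN ≈ 0.892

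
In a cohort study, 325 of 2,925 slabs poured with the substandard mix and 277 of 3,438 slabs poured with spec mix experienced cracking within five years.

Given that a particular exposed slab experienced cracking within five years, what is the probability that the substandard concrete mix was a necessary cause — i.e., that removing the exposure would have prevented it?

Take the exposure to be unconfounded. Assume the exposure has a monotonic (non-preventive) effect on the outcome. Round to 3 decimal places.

p₁ = P(outcome | exposed) = 325/2925 = 0.11111
p₀ = P(outcome | unexposed) = 277/3438 = 0.08057
Under exogeneity and monotonicity, PN = (p₁ − p₀) / p₁.
PN = (0.11111 − 0.08057) / 0.11111 = 0.030541 / 0.11111 ≈ 0.2749

PN ≈ 0.275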